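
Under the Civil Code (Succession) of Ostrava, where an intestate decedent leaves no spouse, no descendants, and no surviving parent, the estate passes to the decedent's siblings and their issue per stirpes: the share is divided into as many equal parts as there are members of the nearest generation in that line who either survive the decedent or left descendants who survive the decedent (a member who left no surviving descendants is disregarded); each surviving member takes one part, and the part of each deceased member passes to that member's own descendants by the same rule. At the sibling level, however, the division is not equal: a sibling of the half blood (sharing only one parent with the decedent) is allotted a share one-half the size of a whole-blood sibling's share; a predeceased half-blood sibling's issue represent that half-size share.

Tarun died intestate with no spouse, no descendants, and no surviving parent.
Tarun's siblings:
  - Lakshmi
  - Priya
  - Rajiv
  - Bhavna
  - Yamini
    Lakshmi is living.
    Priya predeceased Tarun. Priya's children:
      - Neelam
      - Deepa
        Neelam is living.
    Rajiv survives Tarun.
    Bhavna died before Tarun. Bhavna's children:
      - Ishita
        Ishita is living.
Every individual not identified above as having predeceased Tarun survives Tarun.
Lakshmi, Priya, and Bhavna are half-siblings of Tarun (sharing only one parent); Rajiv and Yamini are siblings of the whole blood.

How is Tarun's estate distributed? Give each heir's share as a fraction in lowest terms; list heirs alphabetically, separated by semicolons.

Deepa 1/14; Ishita 1/7; Lakshmi 1/7; Neelam 1/14; Rajiv 2/7; Yamini 2/7

No spouse, descendants, or parent survives, so the estate passes to Tarun's siblings per stirpes.
Half-blood siblings count for one-half the weight of whole-blood siblings at the initial division.
Dividing 1 in proportion to weights (total weight 7/2): Lakshmi (weight 1/2) → 1/7; Priya (weight 1/2) → 1/7; Rajiv (weight 1) → 2/7; Bhavna (weight 1/2) → 1/7; Yamini (weight 1) → 2/7.
Lakshmi is living and takes 1/7.
Priya predeceased; the 1/7 allotted to Priya's branch passes to Priya's issue by representation.
The 1/7 is divided into 2 equal shares of 1/14 among Neelam, Deepa.
Neelam is living and takes 1/14.
Deepa is living and takes 1/14.
Rajiv is living and takes 2/7.
Bhavna predeceased; the 1/7 allotted to Bhavna's branch passes to Bhavna's issue by representation.
Ishita is the sole taker at this level and receives the full 1/7.
Yamini is living and takes 2/7.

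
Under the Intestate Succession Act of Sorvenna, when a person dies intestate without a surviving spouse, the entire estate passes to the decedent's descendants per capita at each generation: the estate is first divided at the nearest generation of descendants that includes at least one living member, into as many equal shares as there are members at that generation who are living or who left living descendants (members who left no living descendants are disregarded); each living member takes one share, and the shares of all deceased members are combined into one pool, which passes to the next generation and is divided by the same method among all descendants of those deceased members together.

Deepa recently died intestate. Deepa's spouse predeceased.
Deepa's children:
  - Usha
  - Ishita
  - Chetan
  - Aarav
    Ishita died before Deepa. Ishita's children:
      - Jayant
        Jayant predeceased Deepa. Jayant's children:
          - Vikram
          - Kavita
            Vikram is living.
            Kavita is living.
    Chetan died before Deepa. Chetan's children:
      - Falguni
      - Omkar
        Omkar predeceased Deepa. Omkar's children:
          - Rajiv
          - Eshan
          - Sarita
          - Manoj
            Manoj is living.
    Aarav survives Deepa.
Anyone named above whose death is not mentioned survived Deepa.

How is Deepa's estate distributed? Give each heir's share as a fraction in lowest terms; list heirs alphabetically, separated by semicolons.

Aarav 1/4; Eshan 1/18; Falguni 1/6; Kavita 1/18; Manoj 1/18; Rajiv 1/18; Sarita 1/18; Usha 1/4; Vikram 1/18

There is no surviving spouse, so the entire estate passes to Deepa's descendants per capita at each generation.
At generation 1 (Usha, Ishita, Chetan, Aarav) there are 4 shares of (1)/4 = 1/4 each.
Living: Usha and Aarav — each takes 1/4.
Deceased: Ishita and Chetan. Their combined 1/2 is pooled and carried to generation 2.
At generation 2 (Jayant, Falguni, Omkar) there are 3 shares of (1/2)/3 = 1/6 each.
Living: Falguni — each takes 1/6.
Deceased: Jayant and Omkar. Their combined 1/3 is pooled and carried to generation 3.
At generation 3 (Vikram, Kavita, Rajiv, Eshan, Sarita, Manoj) there are 6 shares of (1/3)/6 = 1/18 each.
Living: Vikram, Kavita, Rajiv, Eshan, Sarita, and Manoj — each takes 1/18.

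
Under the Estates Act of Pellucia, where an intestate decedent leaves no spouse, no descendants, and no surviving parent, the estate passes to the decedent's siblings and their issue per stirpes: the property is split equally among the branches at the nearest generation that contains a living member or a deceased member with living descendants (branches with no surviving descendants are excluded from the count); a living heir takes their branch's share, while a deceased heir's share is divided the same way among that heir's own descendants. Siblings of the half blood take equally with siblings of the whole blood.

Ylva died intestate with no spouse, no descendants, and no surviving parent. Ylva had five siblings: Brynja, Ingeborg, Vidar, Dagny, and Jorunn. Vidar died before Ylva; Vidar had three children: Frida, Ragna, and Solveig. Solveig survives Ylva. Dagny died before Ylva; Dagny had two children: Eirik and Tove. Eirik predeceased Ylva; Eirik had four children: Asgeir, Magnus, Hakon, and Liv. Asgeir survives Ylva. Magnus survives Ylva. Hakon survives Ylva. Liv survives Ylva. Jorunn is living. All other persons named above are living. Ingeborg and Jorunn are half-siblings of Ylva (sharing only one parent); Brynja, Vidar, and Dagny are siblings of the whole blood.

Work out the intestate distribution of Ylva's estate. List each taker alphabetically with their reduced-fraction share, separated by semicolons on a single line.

Asgeir 1/40; Brynja 1/5; Frida 1/15; Hakon 1/40; Ingeborg 1/5; Jorunn 1/5; Liv 1/40; Magnus 1/40; Ragna 1/15; Solveig 1/15; Tove 1/10

No spouse, descendants, or parent survives, so the estate passes to Ylva's siblings per stirpes.
Half-blood and whole-blood siblings take equally under the stated rule.
The estate is divided into 5 equal shares of 1/5 among Brynja, Ingeborg, Vidar, Dagny, Jorunn.
Brynja is living and takes 1/5.
Ingeborg is living and takes 1/5.
Vidar predeceased; the 1/5 allotted to Vidar's branch passes to Vidar's issue by representation.
The 1/5 is divided into 3 equal shares of 1/15 among Frida, Ragna, Solveig.
Frida is living and takes 1/15.
Ragna is living and takes 1/15.
Solveig is living and takes 1/15.
Dagny predeceased; the 1/5 allotted to Dagny's branch passes to Dagny's issue by representation.
The 1/5 is divided into 2 equal shares of 1/10 among Eirik, Tove.
Eirik predeceased; the 1/10 allotted to Eirik's branch passes to Eirik's issue by representation.
The 1/10 is divided into 4 equal shares of 1/40 among Asgeir, Magnus, Hakon, Liv.
Asgeir is living and takes 1/40.
Magnus is living and takes 1/40.
Hakon is living and takes 1/40.
Liv is living and takes 1/40.
Tove is living and takes 1/10.
Jorunn is living and takes 1/5.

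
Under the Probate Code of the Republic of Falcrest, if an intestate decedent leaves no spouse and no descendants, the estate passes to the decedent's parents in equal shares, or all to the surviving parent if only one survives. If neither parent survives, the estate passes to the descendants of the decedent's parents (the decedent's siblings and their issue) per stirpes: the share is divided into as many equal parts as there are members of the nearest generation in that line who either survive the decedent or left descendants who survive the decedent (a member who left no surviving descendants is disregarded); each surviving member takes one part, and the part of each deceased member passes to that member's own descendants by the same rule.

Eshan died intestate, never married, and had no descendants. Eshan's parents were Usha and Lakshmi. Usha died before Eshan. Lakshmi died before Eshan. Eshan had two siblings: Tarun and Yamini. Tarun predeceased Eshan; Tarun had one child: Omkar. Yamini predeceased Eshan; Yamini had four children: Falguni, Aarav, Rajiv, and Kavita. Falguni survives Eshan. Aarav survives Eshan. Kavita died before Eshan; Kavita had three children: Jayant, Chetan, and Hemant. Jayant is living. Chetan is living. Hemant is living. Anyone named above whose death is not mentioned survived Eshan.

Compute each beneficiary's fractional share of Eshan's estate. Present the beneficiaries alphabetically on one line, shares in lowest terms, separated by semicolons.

Neither parent survives and there are no descendants, so the estate passes to Eshan's siblings and their issue per stirpes.
The estate is divided into 2 equal shares of 1/2 among Tarun, Yamini.
Tarun predeceased; the 1/2 allotted to Tarun's branch passes to Tarun's issue by representation.
Omkar is the sole taker at this level and receives the full 1/2.
Yamini predeceased; the 1/2 allotted to Yamini's branch passes to Yamini's issue by representation.
The 1/2 is divided into 4 equal shares of 1/8 among Falguni, Aarav, Rajiv, Kavita.
Falguni is living and takes 1/8.
Aarav is living and takes 1/8.
Rajiv is living and takes 1/8.
Kavita predeceased; the 1/8 allotted to Kavita's branch passes to Kavita's issue by representation.
The 1/8 is divided into 3 equal shares of 1/24 among Jayant, Chetan, Hemant.
Jayant is living and takes 1/24.
Chetan is living and takes 1/24.
Hemant is living and takes 1/24.

Aarav 1/8; Chetan 1/24; Falguni 1/8; Hemant 1/24; Jayant 1/24; Omkar 1/2; Rajiv 1/8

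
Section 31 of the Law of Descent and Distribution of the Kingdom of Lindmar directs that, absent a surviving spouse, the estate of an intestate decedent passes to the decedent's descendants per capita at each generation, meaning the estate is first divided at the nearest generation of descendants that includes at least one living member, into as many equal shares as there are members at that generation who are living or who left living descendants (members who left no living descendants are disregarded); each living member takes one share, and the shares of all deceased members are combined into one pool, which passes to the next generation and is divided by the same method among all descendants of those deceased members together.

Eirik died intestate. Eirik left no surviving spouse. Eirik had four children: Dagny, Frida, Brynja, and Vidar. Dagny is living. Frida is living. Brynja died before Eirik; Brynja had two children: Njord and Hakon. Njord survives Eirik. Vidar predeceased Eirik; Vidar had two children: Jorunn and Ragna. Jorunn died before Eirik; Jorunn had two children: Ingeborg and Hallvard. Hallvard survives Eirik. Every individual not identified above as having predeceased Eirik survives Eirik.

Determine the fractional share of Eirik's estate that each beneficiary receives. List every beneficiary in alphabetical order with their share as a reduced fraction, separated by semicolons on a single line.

There is no surviving spouse, so the entire estate passes to Eirik's descendants per capita at each generation.
At generation 1 (Dagny, Frida, Brynja, Vidar) there are 4 shares of (1)/4 = 1/4 each.
Living: Dagny and Frida — each takes 1/4.
Deceased: Brynja and Vidar. Their combined 1/2 is pooled and carried to generation 2.
At generation 2 (Njord, Hakon, Jorunn, Ragna) there are 4 shares of (1/2)/4 = 1/8 each.
Living: Njord, Hakon, and Ragna — each takes 1/8.
Deceased: Jorunn. That 1/8 share is carried to generation 3.
At generation 3 (Ingeborg, Hallvard) there are 2 shares of (1/8)/2 = 1/16 each.
Living: Ingeborg and Hallvard — each takes 1/16.

Dagny 1/4; Frida 1/4; Hakon 1/8; Hallvard 1/16; Ingeborg 1/16; Njord 1/8; Ragna 1/8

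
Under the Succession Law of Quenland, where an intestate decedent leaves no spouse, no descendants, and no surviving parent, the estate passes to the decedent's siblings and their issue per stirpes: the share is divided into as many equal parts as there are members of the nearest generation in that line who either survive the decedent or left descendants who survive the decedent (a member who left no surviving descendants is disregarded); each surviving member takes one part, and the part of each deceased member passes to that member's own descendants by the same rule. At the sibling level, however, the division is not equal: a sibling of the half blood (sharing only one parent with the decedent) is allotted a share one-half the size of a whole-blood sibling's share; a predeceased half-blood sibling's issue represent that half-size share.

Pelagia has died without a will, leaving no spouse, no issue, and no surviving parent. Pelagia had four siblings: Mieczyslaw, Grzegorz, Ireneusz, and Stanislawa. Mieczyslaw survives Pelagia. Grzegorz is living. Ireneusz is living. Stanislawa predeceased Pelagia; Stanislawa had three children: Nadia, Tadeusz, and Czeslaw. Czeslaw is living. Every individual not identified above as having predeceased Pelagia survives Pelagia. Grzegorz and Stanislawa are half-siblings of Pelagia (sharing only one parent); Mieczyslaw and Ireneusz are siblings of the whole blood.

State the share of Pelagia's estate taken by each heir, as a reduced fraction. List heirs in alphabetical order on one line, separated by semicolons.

No spouse, descendants, or parent survives, so the estate passes to Pelagia's siblings per stirpes.
Half-blood siblings count for one-half the weight of whole-blood siblings at the initial division.
Dividing 1 in proportion to weights (total weight 3): Mieczyslaw (weight 1) → 1/3; Grzegorz (weight 1/2) → 1/6; Ireneusz (weight 1) → 1/3; Stanislawa (weight 1/2) → 1/6.
Mieczyslaw is living and takes 1/3.
Grzegorz is living and takes 1/6.
Ireneusz is living and takes 1/3.
Stanislawa predeceased; the 1/6 allotted to Stanislawa's branch passes to Stanislawa's issue by representation.
The 1/6 is divided into 3 equal shares of 1/18 among Nadia, Tadeusz, Czeslaw.
Nadia is living and takes 1/18.
Tadeusz is living and takes 1/18.
Czeslaw is living and takes 1/18.

Czeslaw 1/18; Grzegorz 1/6; Ireneusz 1/3; Mieczyslaw 1/3; Nadia 1/18; Tadeusz 1/18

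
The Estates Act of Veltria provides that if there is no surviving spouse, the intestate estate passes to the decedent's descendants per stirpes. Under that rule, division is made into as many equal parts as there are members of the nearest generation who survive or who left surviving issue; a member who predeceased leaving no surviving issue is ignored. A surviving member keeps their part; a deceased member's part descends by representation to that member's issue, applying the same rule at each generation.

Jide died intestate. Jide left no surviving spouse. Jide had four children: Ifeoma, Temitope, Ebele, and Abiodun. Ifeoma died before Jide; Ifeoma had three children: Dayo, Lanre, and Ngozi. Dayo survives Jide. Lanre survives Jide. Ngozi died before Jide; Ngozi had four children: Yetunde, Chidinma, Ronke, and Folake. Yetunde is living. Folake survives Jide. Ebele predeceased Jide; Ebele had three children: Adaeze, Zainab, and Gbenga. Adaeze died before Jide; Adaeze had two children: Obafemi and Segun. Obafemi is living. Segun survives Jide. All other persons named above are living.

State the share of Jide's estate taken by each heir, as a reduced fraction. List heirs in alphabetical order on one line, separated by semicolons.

Abiodun 1/4; Chidinma 1/48; Dayo 1/12; Folake 1/48; Gbenga 1/12; Lanre 1/12; Obafemi 1/24; Ronke 1/48; Segun 1/24; Temitope 1/4; Yetunde 1/48; Zainab 1/12

There is no surviving spouse, so the entire estate passes to Jide's descendants per stirpes.
The estate is divided into 4 equal shares of 1/4 among Ifeoma, Temitope, Ebele, Abiodun.
Ifeoma predeceased; the 1/4 allotted to Ifeoma's branch passes to Ifeoma's issue by representation.
The 1/4 is divided into 3 equal shares of 1/12 among Dayo, Lanre, Ngozi.
Dayo is living and takes 1/12.
Lanre is living and takes 1/12.
Ngozi predeceased; the 1/12 allotted to Ngozi's branch passes to Ngozi's issue by representation.
The 1/12 is divided into 4 equal shares of 1/48 among Yetunde, Chidinma, Ronke, Folake.
Yetunde is living and takes 1/48.
Chidinma is living and takes 1/48.
Ronke is living and takes 1/48.
Folake is living and takes 1/48.
Temitope is living and takes 1/4.
Ebele predeceased; the 1/4 allotted to Ebele's branch passes to Ebele's issue by representation.
The 1/4 is divided into 3 equal shares of 1/12 among Adaeze, Zainab, Gbenga.
Adaeze predeceased; the 1/12 allotted to Adaeze's branch passes to Adaeze's issue by representation.
The 1/12 is divided into 2 equal shares of 1/24 among Obafemi, Segun.
Obafemi is living and takes 1/24.
Segun is living and takes 1/24.
Zainab is living and takes 1/12.
Gbenga is living and takes 1/12.
Abiodun is living and takes 1/4.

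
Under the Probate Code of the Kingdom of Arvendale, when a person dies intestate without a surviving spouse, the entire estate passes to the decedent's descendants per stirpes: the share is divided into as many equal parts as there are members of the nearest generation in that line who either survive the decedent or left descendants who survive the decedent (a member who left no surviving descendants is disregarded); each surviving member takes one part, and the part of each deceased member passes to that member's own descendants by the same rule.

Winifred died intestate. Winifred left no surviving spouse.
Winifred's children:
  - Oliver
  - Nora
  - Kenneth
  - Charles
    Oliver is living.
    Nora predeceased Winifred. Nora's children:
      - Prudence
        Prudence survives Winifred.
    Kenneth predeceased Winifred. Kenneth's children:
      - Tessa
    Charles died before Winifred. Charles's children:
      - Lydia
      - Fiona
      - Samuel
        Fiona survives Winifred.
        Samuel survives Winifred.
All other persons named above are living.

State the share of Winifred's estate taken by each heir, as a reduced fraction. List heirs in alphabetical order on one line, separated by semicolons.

There is no surviving spouse, so the entire estate passes to Winifred's descendants per stirpes.
The estate is divided into 4 equal shares of 1/4 among Oliver, Nora, Kenneth, Charles.
Oliver is living and takes 1/4.
Nora predeceased; the 1/4 allotted to Nora's branch passes to Nora's issue by representation.
Prudence is the sole taker at this level and receives the full 1/4.
Kenneth predeceased; the 1/4 allotted to Kenneth's branch passes to Kenneth's issue by representation.
Tessa is the sole taker at this level and receives the full 1/4.
Charles predeceased; the 1/4 allotted to Charles's branch passes to Charles's issue by representation.
The 1/4 is divided into 3 equal shares of 1/12 among Lydia, Fiona, Samuel.
Lydia is living and takes 1/12.
Fiona is living and takes 1/12.
Samuel is living and takes 1/12.

Fiona 1/12; Lydia 1/12; Oliver 1/4; Prudence 1/4; Samuel 1/12; Tessa 1/4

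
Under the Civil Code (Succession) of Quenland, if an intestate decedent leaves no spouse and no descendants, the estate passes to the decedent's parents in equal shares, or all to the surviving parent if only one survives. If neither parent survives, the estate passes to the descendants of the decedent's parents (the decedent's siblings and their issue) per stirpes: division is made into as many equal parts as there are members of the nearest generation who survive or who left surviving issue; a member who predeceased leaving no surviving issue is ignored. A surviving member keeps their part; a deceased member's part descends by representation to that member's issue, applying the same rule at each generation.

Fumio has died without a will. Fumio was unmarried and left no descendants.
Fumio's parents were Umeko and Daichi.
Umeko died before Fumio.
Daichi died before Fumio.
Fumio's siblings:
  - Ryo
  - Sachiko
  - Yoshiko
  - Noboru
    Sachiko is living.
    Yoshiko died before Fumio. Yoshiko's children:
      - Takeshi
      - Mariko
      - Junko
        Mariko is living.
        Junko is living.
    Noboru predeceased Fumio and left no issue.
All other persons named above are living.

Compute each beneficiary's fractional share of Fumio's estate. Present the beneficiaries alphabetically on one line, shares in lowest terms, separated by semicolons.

Junko 1/9; Mariko 1/9; Ryo 1/3; Sachiko 1/3; Takeshi 1/9

Neither parent survives and there are no descendants, so the estate passes to Fumio's siblings and their issue per stirpes.
Noboru left no surviving issue, so that branch lapses and is disregarded.
The estate is divided into 3 equal shares of 1/3 among Ryo, Sachiko, Yoshiko.
Ryo is living and takes 1/3.
Sachiko is living and takes 1/3.
Yoshiko predeceased; the 1/3 allotted to Yoshiko's branch passes to Yoshiko's issue by representation.
The 1/3 is divided into 3 equal shares of 1/9 among Takeshi, Mariko, Junko.
Takeshi is living and takes 1/9.
Mariko is living and takes 1/9.
Junko is living and takes 1/9.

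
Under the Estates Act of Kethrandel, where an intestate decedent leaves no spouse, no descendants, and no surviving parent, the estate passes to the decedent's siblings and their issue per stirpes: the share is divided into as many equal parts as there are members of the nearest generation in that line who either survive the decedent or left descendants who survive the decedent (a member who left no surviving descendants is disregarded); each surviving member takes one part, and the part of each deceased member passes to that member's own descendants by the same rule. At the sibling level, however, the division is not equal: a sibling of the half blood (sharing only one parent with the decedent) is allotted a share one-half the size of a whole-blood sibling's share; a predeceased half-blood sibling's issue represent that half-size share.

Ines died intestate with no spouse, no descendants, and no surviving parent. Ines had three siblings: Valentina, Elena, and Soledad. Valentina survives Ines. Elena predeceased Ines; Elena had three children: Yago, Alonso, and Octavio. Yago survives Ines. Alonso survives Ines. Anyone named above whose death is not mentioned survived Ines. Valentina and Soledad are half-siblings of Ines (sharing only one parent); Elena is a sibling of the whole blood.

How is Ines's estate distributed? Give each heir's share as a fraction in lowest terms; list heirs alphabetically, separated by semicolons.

Alonso 1/6; Octavio 1/6; Soledad 1/4; Valentina 1/4; Yago 1/6

No spouse, descendants, or parent survives, so the estate passes to Ines's siblings per stirpes.
Half-blood siblings count for one-half the weight of whole-blood siblings at the initial division.
Dividing 1 in proportion to weights (total weight 2): Valentina (weight 1/2) → 1/4; Elena (weight 1) → 1/2; Soledad (weight 1/2) → 1/4.
Valentina is living and takes 1/4.
Elena predeceased; the 1/2 allotted to Elena's branch passes to Elena's issue by representation.
The 1/2 is divided into 3 equal shares of 1/6 among Yago, Alonso, Octavio.
Yago is living and takes 1/6.
Alonso is living and takes 1/6.
Octavio is living and takes 1/6.
Soledad is living and takes 1/4.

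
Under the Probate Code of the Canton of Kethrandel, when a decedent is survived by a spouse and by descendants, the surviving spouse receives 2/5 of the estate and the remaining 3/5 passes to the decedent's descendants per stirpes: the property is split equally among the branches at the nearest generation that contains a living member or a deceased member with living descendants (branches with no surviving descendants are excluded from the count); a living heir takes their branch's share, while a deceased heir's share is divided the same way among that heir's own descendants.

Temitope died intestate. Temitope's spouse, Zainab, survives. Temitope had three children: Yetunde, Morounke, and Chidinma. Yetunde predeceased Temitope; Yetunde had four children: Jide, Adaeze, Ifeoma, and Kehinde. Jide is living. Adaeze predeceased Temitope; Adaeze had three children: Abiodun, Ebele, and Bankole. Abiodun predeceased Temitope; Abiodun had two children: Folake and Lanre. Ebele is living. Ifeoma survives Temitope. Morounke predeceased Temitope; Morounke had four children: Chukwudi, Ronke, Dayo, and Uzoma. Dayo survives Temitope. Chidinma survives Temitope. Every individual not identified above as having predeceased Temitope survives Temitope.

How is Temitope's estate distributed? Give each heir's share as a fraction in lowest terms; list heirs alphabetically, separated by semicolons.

Zainab, as surviving spouse, takes 2/5.
The remaining 3/5 passes to Temitope's descendants per stirpes.
The 3/5 is divided into 3 equal shares of 1/5 among Yetunde, Morounke, Chidinma.
Yetunde predeceased; the 1/5 allotted to Yetunde's branch passes to Yetunde's issue by representation.
The 1/5 is divided into 4 equal shares of 1/20 among Jide, Adaeze, Ifeoma, Kehinde.
Jide is living and takes 1/20.
Adaeze predeceased; the 1/20 allotted to Adaeze's branch passes to Adaeze's issue by representation.
The 1/20 is divided into 3 equal shares of 1/60 among Abiodun, Ebele, Bankole.
Abiodun predeceased; the 1/60 allotted to Abiodun's branch passes to Abiodun's issue by representation.
The 1/60 is divided into 2 equal shares of 1/120 among Folake, Lanre.
Folake is living and takes 1/120.
Lanre is living and takes 1/120.
Ebele is living and takes 1/60.
Bankole is living and takes 1/60.
Ifeoma is living and takes 1/20.
Kehinde is living and takes 1/20.
Morounke predeceased; the 1/5 allotted to Morounke's branch passes to Morounke's issue by representation.
The 1/5 is divided into 4 equal shares of 1/20 among Chukwudi, Ronke, Dayo, Uzoma.
Chukwudi is living and takes 1/20.
Ronke is living and takes 1/20.
Dayo is living and takes 1/20.
Uzoma is living and takes 1/20.
Chidinma is living and takes 1/5.

Bankole 1/60; Chidinma 1/5; Chukwudi 1/20; Dayo 1/20; Ebele 1/60; Folake 1/120; Ifeoma 1/20; Jide 1/20; Kehinde 1/20; Lanre 1/120; Ronke 1/20; Uzoma 1/20; Zainab 2/5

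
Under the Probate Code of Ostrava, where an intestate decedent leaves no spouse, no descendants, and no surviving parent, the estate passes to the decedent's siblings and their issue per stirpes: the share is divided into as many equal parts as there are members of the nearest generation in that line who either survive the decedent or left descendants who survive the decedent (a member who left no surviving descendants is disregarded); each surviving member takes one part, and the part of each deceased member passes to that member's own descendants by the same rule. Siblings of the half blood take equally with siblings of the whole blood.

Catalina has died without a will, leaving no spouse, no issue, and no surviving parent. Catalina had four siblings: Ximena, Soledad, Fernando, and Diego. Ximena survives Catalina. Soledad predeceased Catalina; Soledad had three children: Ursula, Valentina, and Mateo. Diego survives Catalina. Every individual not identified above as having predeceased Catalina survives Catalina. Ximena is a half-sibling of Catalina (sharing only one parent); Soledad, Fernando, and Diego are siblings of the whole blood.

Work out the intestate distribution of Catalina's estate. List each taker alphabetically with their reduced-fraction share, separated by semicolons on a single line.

No spouse, descendants, or parent survives, so the estate passes to Catalina's siblings per stirpes.
Half-blood and whole-blood siblings take equally under the stated rule.
The estate is divided into 4 equal shares of 1/4 among Ximena, Soledad, Fernando, Diego.
Ximena is living and takes 1/4.
Soledad predeceased; the 1/4 allotted to Soledad's branch passes to Soledad's issue by representation.
The 1/4 is divided into 3 equal shares of 1/12 among Ursula, Valentina, Mateo.
Ursula is living and takes 1/12.
Valentina is living and takes 1/12.
Mateo is living and takes 1/12.
Fernando is living and takes 1/4.
Diego is living and takes 1/4.

Diego 1/4; Fernando 1/4; Mateo 1/12; Ursula 1/12; Valentina 1/12; Ximena 1/4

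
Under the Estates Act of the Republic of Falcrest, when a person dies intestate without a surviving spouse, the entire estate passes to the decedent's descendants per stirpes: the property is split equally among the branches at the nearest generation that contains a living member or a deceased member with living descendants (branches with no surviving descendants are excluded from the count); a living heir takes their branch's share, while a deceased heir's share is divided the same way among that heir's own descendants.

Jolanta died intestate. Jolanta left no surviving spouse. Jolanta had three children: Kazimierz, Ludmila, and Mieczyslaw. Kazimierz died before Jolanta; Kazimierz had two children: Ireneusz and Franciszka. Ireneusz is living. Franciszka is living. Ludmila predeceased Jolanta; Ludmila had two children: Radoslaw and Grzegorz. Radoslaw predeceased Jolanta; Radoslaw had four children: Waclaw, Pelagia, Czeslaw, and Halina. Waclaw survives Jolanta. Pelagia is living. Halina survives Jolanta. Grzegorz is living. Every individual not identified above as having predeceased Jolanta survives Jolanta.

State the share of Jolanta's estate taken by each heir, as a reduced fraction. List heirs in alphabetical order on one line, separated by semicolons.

There is no surviving spouse, so the entire estate passes to Jolanta's descendants per stirpes.
The estate is divided into 3 equal shares of 1/3 among Kazimierz, Ludmila, Mieczyslaw.
Kazimierz predeceased; the 1/3 allotted to Kazimierz's branch passes to Kazimierz's issue by representation.
The 1/3 is divided into 2 equal shares of 1/6 among Ireneusz, Franciszka.
Ireneusz is living and takes 1/6.
Franciszka is living and takes 1/6.
Ludmila predeceased; the 1/3 allotted to Ludmila's branch passes to Ludmila's issue by representation.
The 1/3 is divided into 2 equal shares of 1/6 among Radoslaw, Grzegorz.
Radoslaw predeceased; the 1/6 allotted to Radoslaw's branch passes to Radoslaw's issue by representation.
The 1/6 is divided into 4 equal shares of 1/24 among Waclaw, Pelagia, Czeslaw, Halina.
Waclaw is living and takes 1/24.
Pelagia is living and takes 1/24.
Czeslaw is living and takes 1/24.
Halina is living and takes 1/24.
Grzegorz is living and takes 1/6.
Mieczyslaw is living and takes 1/3.

Czeslaw 1/24; Franciszka 1/6; Grzegorz 1/6; Halina 1/24; Ireneusz 1/6; Mieczyslaw 1/3; Pelagia 1/24; Waclaw 1/24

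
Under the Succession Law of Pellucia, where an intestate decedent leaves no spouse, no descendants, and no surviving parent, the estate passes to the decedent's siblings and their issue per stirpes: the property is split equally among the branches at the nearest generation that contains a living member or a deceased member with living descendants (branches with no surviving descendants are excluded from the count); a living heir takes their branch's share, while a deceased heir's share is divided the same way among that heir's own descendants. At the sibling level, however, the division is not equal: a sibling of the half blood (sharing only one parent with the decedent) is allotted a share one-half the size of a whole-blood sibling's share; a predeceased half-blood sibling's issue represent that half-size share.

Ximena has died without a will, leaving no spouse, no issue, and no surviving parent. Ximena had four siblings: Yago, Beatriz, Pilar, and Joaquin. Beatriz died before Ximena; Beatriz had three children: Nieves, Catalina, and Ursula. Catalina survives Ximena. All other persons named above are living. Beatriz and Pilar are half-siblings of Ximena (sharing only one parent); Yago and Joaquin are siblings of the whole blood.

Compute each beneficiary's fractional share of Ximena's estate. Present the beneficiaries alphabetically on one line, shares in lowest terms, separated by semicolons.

No spouse, descendants, or parent survives, so the estate passes to Ximena's siblings per stirpes.
Half-blood siblings count for one-half the weight of whole-blood siblings at the initial division.
Dividing 1 in proportion to weights (total weight 3): Yago (weight 1) → 1/3; Beatriz (weight 1/2) → 1/6; Pilar (weight 1/2) → 1/6; Joaquin (weight 1) → 1/3.
Yago is living and takes 1/3.
Beatriz predeceased; the 1/6 allotted to Beatriz's branch passes to Beatriz's issue by representation.
The 1/6 is divided into 3 equal shares of 1/18 among Nieves, Catalina, Ursula.
Nieves is living and takes 1/18.
Catalina is living and takes 1/18.
Ursula is living and takes 1/18.
Pilar is living and takes 1/6.
Joaquin is living and takes 1/3.

Catalina 1/18; Joaquin 1/3; Nieves 1/18; Pilar 1/6; Ursula 1/18; Yago 1/3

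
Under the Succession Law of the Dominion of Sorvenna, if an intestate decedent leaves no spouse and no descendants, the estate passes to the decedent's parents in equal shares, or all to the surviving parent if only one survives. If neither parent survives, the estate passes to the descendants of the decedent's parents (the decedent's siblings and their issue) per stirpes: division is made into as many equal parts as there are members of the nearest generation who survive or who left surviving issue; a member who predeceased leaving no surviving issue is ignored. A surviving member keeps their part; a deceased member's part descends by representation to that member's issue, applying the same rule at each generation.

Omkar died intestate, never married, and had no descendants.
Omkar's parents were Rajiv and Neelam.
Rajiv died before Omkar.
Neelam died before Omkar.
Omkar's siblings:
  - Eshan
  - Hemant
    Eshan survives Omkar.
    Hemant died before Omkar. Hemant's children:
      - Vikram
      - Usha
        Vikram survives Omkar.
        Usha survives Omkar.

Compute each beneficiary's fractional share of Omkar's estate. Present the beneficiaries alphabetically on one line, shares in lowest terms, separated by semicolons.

Neither parent survives and there are no descendants, so the estate passes to Omkar's siblings and their issue per stirpes.
The estate is divided into 2 equal shares of 1/2 among Eshan, Hemant.
Eshan is living and takes 1/2.
Hemant predeceased; the 1/2 allotted to Hemant's branch passes to Hemant's issue by representation.
The 1/2 is divided into 2 equal shares of 1/4 among Vikram, Usha.
Vikram is living and takes 1/4.
Usha is living and takes 1/4.

Eshan 1/2; Usha 1/4; Vikram 1/4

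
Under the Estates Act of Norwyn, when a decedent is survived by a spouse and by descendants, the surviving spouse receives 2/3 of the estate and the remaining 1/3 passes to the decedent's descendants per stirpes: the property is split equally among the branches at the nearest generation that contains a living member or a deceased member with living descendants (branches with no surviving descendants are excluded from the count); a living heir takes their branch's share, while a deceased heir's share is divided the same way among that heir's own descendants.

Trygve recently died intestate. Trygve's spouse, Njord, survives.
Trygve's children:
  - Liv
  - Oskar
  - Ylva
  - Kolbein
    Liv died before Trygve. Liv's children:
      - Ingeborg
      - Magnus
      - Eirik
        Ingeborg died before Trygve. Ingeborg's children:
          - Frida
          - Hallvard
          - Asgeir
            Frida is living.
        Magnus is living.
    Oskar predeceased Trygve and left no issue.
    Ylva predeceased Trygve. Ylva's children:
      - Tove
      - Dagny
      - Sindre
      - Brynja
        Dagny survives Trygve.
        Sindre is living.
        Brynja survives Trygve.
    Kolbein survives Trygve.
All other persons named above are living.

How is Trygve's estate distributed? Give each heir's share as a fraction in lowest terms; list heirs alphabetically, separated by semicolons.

Njord, as surviving spouse, takes 2/3.
The remaining 1/3 passes to Trygve's descendants per stirpes.
Oskar left no surviving issue, so that branch lapses and is disregarded.
The 1/3 is divided into 3 equal shares of 1/9 among Liv, Ylva, Kolbein.
Liv predeceased; the 1/9 allotted to Liv's branch passes to Liv's issue by representation.
The 1/9 is divided into 3 equal shares of 1/27 among Ingeborg, Magnus, Eirik.
Ingeborg predeceased; the 1/27 allotted to Ingeborg's branch passes to Ingeborg's issue by representation.
The 1/27 is divided into 3 equal shares of 1/81 among Frida, Hallvard, Asgeir.
Frida is living and takes 1/81.
Hallvard is living and takes 1/81.
Asgeir is living and takes 1/81.
Magnus is living and takes 1/27.
Eirik is living and takes 1/27.
Ylva predeceased; the 1/9 allotted to Ylva's branch passes to Ylva's issue by representation.
The 1/9 is divided into 4 equal shares of 1/36 among Tove, Dagny, Sindre, Brynja.
Tove is living and takes 1/36.
Dagny is living and takes 1/36.
Sindre is living and takes 1/36.
Brynja is living and takes 1/36.
Kolbein is living and takes 1/9.

Asgeir 1/81; Brynja 1/36; Dagny 1/36; Eirik 1/27; Frida 1/81; Hallvard 1/81; Kolbein 1/9; Magnus 1/27; Njord 2/3; Sindre 1/36; Tove 1/36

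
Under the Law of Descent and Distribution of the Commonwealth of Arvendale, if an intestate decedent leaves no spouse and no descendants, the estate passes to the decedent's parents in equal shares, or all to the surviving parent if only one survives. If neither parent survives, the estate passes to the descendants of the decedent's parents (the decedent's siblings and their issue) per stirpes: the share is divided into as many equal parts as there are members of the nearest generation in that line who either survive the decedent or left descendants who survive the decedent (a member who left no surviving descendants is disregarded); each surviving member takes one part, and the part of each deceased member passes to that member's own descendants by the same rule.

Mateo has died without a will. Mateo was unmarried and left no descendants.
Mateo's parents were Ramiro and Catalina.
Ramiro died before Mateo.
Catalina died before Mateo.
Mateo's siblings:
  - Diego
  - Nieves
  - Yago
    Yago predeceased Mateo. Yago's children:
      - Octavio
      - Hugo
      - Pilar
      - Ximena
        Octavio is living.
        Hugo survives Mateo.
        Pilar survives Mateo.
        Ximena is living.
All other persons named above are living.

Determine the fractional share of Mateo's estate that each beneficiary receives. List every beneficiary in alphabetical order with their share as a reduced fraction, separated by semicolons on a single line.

Neither parent survives and there are no descendants, so the estate passes to Mateo's siblings and their issue per stirpes.
The estate is divided into 3 equal shares of 1/3 among Diego, Nieves, Yago.
Diego is living and takes 1/3.
Nieves is living and takes 1/3.
Yago predeceased; the 1/3 allotted to Yago's branch passes to Yago's issue by representation.
The 1/3 is divided into 4 equal shares of 1/12 among Octavio, Hugo, Pilar, Ximena.
Octavio is living and takes 1/12.
Hugo is living and takes 1/12.
Pilar is living and takes 1/12.
Ximena is living and takes 1/12.

Diego 1/3; Hugo 1/12; Nieves 1/3; Octavio 1/12; Pilar 1/12; Ximena 1/12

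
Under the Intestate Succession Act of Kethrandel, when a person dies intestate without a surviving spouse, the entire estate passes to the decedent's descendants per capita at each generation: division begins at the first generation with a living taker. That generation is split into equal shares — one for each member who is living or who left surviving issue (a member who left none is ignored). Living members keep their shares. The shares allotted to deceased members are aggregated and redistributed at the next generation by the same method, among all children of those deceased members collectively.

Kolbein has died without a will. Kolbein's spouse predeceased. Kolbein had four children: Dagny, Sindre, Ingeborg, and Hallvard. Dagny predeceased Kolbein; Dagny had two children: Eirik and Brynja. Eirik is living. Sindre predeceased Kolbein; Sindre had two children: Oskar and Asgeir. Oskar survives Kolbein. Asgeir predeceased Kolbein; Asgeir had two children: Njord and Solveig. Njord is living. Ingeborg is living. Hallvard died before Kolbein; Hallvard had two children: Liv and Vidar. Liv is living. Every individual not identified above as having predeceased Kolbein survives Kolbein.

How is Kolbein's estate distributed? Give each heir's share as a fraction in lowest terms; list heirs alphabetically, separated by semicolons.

Brynja 1/8; Eirik 1/8; Ingeborg 1/4; Liv 1/8; Njord 1/16; Oskar 1/8; Solveig 1/16; Vidar 1/8

There is no surviving spouse, so the entire estate passes to Kolbein's descendants per capita at each generation.
At generation 1 (Dagny, Sindre, Ingeborg, Hallvard) there are 4 shares of (1)/4 = 1/4 each.
Living: Ingeborg — each takes 1/4.
Deceased: Dagny, Sindre, and Hallvard. Their combined 3/4 is pooled and carried to generation 2.
At generation 2 (Eirik, Brynja, Oskar, Asgeir, Liv, Vidar) there are 6 shares of (3/4)/6 = 1/8 each.
Living: Eirik, Brynja, Oskar, Liv, and Vidar — each takes 1/8.
Deceased: Asgeir. That 1/8 share is carried to generation 3.
At generation 3 (Njord, Solveig) there are 2 shares of (1/8)/2 = 1/16 each.
Living: Njord and Solveig — each takes 1/16.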